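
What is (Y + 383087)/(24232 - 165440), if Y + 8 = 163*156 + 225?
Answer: -102183/35302 ≈ -2.8945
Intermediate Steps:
Y = 25645 (Y = -8 + (163*156 + 225) = -8 + (25428 + 225) = -8 + 25653 = 25645)
(Y + 383087)/(24232 - 165440) = (25645 + 383087)/(24232 - 165440) = 408732/(-141208) = 408732*(-1/141208) = -102183/35302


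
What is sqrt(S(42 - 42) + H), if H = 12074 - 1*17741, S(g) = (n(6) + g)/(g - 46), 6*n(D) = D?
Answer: I*sqrt(11991418)/46 ≈ 75.28*I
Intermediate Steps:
n(D) = D/6
S(g) = (1 + g)/(-46 + g) (S(g) = ((1/6)*6 + g)/(g - 46) = (1 + g)/(-46 + g))
H = -5667 (H = 12074 - 17741 = -5667)
sqrt(S(42 - 42) + H) = sqrt((1 + (42 - 42))/(-46 + (42 - 42)) - 5667) = sqrt((1 + 0)/(-46 + 0) - 5667) = sqrt(1/(-46) - 5667) = sqrt(-1/46*1 - 5667) = sqrt(-1/46 - 5667) = sqrt(-260683/46) = I*sqrt(11991418)/46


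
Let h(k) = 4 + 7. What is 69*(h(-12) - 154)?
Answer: -9867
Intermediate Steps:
h(k) = 11
69*(h(-12) - 154) = 69*(11 - 154) = 69*(-143) = -9867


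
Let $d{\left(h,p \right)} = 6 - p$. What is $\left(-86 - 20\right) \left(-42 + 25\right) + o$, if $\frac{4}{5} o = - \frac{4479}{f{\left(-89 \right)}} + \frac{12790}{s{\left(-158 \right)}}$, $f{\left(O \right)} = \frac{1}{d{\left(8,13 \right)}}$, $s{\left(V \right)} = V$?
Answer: $\frac{3230473}{79} \approx 40892.0$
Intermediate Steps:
$f{\left(O \right)} = - \frac{1}{7}$ ($f{\left(O \right)} = \frac{1}{6 - 13} = \frac{1}{-7} = - \frac{1}{7}$)
$o = \frac{3088115}{79}$ ($o = \frac{5 \left(- \frac{4479}{- \frac{1}{7}} + \frac{12790}{-158}\right)}{4} = \frac{5 \left(\left(-4479\right) \left(-7\right) + 12790 \left(- \frac{1}{158}\right)\right)}{4} = \frac{5 \left(31353 - \frac{6395}{79}\right)}{4} = \frac{5}{4} \cdot \frac{2470492}{79} = \frac{3088115}{79} \approx 39090.0$)
$\left(-86 - 20\right) \left(-42 + 25\right) + o = \left(-86 - 20\right) \left(-42 + 25\right) + \frac{3088115}{79} = \left(-106\right) \left(-17\right) + \frac{3088115}{79} = 1802 + \frac{3088115}{79} = \frac{3230473}{79}$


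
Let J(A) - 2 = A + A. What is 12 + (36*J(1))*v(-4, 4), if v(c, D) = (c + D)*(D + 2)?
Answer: 12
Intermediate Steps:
J(A) = 2 + 2*A (J(A) = 2 + (A + A) = 2 + 2*A)
v(c, D) = (2 + D)*(D + c) (v(c, D) = (D + c)*(2 + D) = (2 + D)*(D + c))
12 + (36*J(1))*v(-4, 4) = 12 + (36*(2 + 2*1))*(4² + 2*4 + 2*(-4) + 4*(-4)) = 12 + (36*(2 + 2))*(16 + 8 - 8 - 16) = 12 + (36*4)*0 = 12 + 144*0 = 12 + 0 = 12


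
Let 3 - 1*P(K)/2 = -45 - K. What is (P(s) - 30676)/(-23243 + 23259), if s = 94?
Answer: -3799/2 ≈ -1899.5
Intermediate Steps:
P(K) = 96 + 2*K (P(K) = 6 - 2*(-45 - K) = 6 + (90 + 2*K) = 96 + 2*K)
(P(s) - 30676)/(-23243 + 23259) = ((96 + 2*94) - 30676)/(-23243 + 23259) = ((96 + 188) - 30676)/16 = (284 - 30676)*(1/16) = -30392*1/16 = -3799/2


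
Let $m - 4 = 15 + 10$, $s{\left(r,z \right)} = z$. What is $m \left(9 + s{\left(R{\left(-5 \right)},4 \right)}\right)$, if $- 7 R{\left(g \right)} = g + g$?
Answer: $377$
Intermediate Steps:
$R{\left(g \right)} = - \frac{2 g}{7}$ ($R{\left(g \right)} = - \frac{g + g}{7} = - \frac{2 g}{7}$)
$m = 29$ ($m = 4 + \left(15 + 10\right) = 4 + 25 = 29$)
$m \left(9 + s{\left(R{\left(-5 \right)},4 \right)}\right) = 29 \left(9 + 4\right) = 29 \cdot 13 = 377$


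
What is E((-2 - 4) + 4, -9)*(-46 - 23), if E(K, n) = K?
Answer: 138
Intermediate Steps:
E((-2 - 4) + 4, -9)*(-46 - 23) = ((-2 - 4) + 4)*(-46 - 23) = (-6 + 4)*(-69) = -2*(-69) = 138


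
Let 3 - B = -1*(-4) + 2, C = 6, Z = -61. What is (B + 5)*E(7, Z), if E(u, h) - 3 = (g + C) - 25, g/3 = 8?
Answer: 16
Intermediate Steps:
g = 24 (g = 3*8 = 24)
B = -3 (B = 3 - (-1*(-4) + 2) = 3 - (4 + 2) = 3 - 1*6 = 3 - 6 = -3)
E(u, h) = 8 (E(u, h) = 3 + ((24 + 6) - 25) = 3 + (30 - 25) = 3 + 5 = 8)
(B + 5)*E(7, Z) = (-3 + 5)*8 = 2*8 = 16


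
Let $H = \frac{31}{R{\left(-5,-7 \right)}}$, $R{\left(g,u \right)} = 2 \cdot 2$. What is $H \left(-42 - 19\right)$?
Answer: $- \frac{1891}{4} \approx -472.75$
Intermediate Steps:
$R{\left(g,u \right)} = 4$
$H = \frac{31}{4} \approx 7.75$
$H \left(-42 - 19\right) = \frac{31 \left(-42 - 19\right)}{4} = \frac{31}{4} \left(-61\right) = - \frac{1891}{4}$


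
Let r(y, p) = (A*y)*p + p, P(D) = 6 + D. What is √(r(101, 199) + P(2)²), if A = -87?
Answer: 5*I*√69934 ≈ 1322.3*I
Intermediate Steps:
r(y, p) = p - 87*p*y (r(y, p) = (-87*y)*p + p = -87*p*y + p = p - 87*p*y)
√(r(101, 199) + P(2)²) = √(199*(1 - 87*101) + (6 + 2)²) = √(199*(1 - 8787) + 8²) = √(199*(-8786) + 64) = √(-1748414 + 64) = √(-1748350) = 5*I*√69934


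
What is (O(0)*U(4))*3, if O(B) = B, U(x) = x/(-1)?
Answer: 0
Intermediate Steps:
U(x) = -x (U(x) = x*(-1) = -x)
(O(0)*U(4))*3 = (0*(-1*4))*3 = (0*(-4))*3 = 0*3 = 0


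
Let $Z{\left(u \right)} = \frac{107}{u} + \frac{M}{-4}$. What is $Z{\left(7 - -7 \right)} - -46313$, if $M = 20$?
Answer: $\frac{648419}{14} \approx 46316.0$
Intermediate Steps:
$Z{\left(u \right)} = -5 + \frac{107}{u}$ ($Z{\left(u \right)} = \frac{107}{u} + \frac{20}{-4} = \frac{107}{u} + 20 \left(- \frac{1}{4}\right) = \frac{107}{u} - 5 = -5 + \frac{107}{u}$)
$Z{\left(7 - -7 \right)} - -46313 = \left(-5 + \frac{107}{7 - -7}\right) - -46313 = \left(-5 + \frac{107}{7 + 7}\right) + 46313 = \left(-5 + \frac{107}{14}\right) + 46313 = \frac{37}{14} + 46313 = \frac{648419}{14}$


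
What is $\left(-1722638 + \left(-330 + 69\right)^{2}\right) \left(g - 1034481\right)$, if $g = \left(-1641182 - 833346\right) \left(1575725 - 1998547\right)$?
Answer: $-1731094405953997595$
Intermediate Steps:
$g = 1046284878016$ ($g = \left(-2474528\right) \left(-422822\right) = 1046284878016$)
$\left(-1722638 + \left(-330 + 69\right)^{2}\right) \left(g - 1034481\right) = \left(-1722638 + \left(-330 + 69\right)^{2}\right) \left(1046284878016 - 1034481\right) = \left(-1722638 + \left(-261\right)^{2}\right) 1046283843535 = \left(-1722638 + 68121\right) 1046283843535 = \left(-1654517\right) 1046283843535 = -1731094405953997595$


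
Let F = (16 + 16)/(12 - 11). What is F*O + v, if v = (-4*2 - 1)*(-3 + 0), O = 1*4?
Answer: 155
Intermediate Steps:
O = 4
F = 32 (F = 32/1 = 32*1 = 32)
v = 27 (v = (-8 - 1)*(-3) = -9*(-3) = 27)
F*O + v = 32*4 + 27 = 128 + 27 = 155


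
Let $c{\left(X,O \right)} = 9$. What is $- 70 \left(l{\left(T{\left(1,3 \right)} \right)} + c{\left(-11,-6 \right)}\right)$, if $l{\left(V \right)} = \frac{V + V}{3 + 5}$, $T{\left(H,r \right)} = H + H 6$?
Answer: $- \frac{1505}{2} \approx -752.5$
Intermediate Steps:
$T{\left(H,r \right)} = 7 H$ ($T{\left(H,r \right)} = H + 6 H = 7 H$)
$l{\left(V \right)} = \frac{V}{4}$ ($l{\left(V \right)} = \frac{2 V}{8} = 2 V \frac{1}{8} = \frac{V}{4}$)
$- 70 \left(l{\left(T{\left(1,3 \right)} \right)} + c{\left(-11,-6 \right)}\right) = - 70 \left(\frac{7 \cdot 1}{4} + 9\right) = - 70 \left(\frac{1}{4} \cdot 7 + 9\right) = - 70 \left(\frac{7}{4} + 9\right) = \left(-70\right) \frac{43}{4} = - \frac{1505}{2}$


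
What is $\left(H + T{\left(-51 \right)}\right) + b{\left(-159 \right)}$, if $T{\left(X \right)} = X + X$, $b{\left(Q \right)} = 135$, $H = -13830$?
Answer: $-13797$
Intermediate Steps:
$T{\left(X \right)} = 2 X$
$\left(H + T{\left(-51 \right)}\right) + b{\left(-159 \right)} = \left(-13830 + 2 \left(-51\right)\right) + 135 = \left(-13830 - 102\right) + 135 = -13932 + 135 = -13797$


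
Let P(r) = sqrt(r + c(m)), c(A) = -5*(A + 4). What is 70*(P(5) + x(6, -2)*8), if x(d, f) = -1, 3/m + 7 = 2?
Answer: -560 + 140*I*sqrt(3) ≈ -560.0 + 242.49*I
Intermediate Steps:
m = -3/5 (m = 3/(-7 + 2) = 3/(-5) = 3*(-1/5) = -3/5 ≈ -0.60000)
c(A) = -20 - 5*A (c(A) = -5*(4 + A) = -20 - 5*A)
P(r) = sqrt(-17 + r) (P(r) = sqrt(r + (-20 - 5*(-3/5))) = sqrt(r + (-20 + 3)) = sqrt(r - 17) = sqrt(-17 + r))
70*(P(5) + x(6, -2)*8) = 70*(sqrt(-17 + 5) - 1*8) = 70*(sqrt(-12) - 8) = 70*(2*I*sqrt(3) - 8) = 70*(-8 + 2*I*sqrt(3)) = -560 + 140*I*sqrt(3)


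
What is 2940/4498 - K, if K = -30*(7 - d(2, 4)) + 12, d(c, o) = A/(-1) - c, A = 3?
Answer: 784122/2249 ≈ 348.65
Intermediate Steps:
d(c, o) = -3 - c (d(c, o) = 3/(-1) - c = 3*(-1) - c = -3 - c)
K = -348 (K = -30*(7 - (-3 - 1*2)) + 12 = -30*(7 - (-3 - 2)) + 12 = -30*(7 - 1*(-5)) + 12 = -30*(7 + 5) + 12 = -30*12 + 12 = -360 + 12 = -348)
2940/4498 - K = 2940/4498 - 1*(-348) = 2940*(1/4498) + 348 = 1470/2249 + 348 = 784122/2249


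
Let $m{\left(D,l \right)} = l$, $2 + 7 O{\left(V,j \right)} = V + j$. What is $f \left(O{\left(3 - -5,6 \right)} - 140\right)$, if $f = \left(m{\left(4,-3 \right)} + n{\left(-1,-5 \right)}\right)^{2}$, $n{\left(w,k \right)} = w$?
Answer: $- \frac{15488}{7} \approx -2212.6$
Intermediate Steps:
$O{\left(V,j \right)} = - \frac{2}{7} + \frac{V}{7} + \frac{j}{7}$ ($O{\left(V,j \right)} = - \frac{2}{7} + \frac{V + j}{7} = - \frac{2}{7} + \left(\frac{V}{7} + \frac{j}{7}\right) = - \frac{2}{7} + \frac{V}{7} + \frac{j}{7}$)
$f = 16$ ($f = \left(-3 - 1\right)^{2} = \left(-4\right)^{2} = 16$)
$f \left(O{\left(3 - -5,6 \right)} - 140\right) = 16 \left(\left(- \frac{2}{7} + \frac{3 - -5}{7} + \frac{1}{7} \cdot 6\right) - 140\right) = 16 \left(\left(- \frac{2}{7} + \frac{3 + 5}{7} + \frac{6}{7}\right) - 140\right) = 16 \left(\left(- \frac{2}{7} + \frac{1}{7} \cdot 8 + \frac{6}{7}\right) - 140\right) = 16 \left(\left(- \frac{2}{7} + \frac{8}{7} + \frac{6}{7}\right) - 140\right) = 16 \left(\frac{12}{7} - 140\right) = 16 \left(- \frac{968}{7}\right) = - \frac{15488}{7}$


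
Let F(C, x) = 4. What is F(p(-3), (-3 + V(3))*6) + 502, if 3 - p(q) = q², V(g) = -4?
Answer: 506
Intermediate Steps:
p(q) = 3 - q²
F(p(-3), (-3 + V(3))*6) + 502 = 4 + 502 = 506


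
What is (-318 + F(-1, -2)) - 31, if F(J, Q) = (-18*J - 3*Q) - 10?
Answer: -335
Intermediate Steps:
F(J, Q) = -10 - 18*J - 3*Q
(-318 + F(-1, -2)) - 31 = (-318 + (-10 - 18*(-1) - 3*(-2))) - 31 = (-318 + (-10 + 18 + 6)) - 31 = (-318 + 14) - 31 = -304 - 31 = -335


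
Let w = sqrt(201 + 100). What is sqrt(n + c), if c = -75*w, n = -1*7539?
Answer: sqrt(-7539 - 75*sqrt(301)) ≈ 94.022*I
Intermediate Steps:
w = sqrt(301) ≈ 17.349
n = -7539
c = -75*sqrt(301) ≈ -1301.2
sqrt(n + c) = sqrt(-7539 - 75*sqrt(301))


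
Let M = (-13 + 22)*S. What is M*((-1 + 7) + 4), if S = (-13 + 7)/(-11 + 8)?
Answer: 180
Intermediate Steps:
S = 2 (S = -6/(-3) = -6*(-1/3) = 2)
M = 18 (M = (-13 + 22)*2 = 9*2 = 18)
M*((-1 + 7) + 4) = 18*((-1 + 7) + 4) = 18*(6 + 4) = 18*10 = 180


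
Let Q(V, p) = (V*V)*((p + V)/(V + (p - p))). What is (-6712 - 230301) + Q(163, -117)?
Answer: -229515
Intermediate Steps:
Q(V, p) = V*(V + p) (Q(V, p) = V**2*((V + p)/(V + 0)) = V**2*((V + p)/V) = V*(V + p))
(-6712 - 230301) + Q(163, -117) = (-6712 - 230301) + 163*(163 - 117) = -237013 + 163*46 = -237013 + 7498 = -229515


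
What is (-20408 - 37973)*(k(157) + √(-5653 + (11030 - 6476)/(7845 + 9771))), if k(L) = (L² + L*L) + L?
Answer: -2887232355 - 58381*I*√12181793566/1468 ≈ -2.8872e+9 - 4.3894e+6*I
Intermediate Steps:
k(L) = L + 2*L² (k(L) = (L² + L²) + L = 2*L² + L = L + 2*L²)
(-20408 - 37973)*(k(157) + √(-5653 + (11030 - 6476)/(7845 + 9771))) = (-20408 - 37973)*(157*(1 + 2*157) + √(-5653 + (11030 - 6476)/(7845 + 9771))) = -58381*(157*(1 + 314) + √(-5653 + 4554/17616)) = -58381*(157*315 + √(-5653 + 4554*(1/17616))) = -58381*(49455 + √(-5653 + 759/2936)) = -58381*(49455 + √(-16596449/2936)) = -58381*(49455 + I*√12181793566/1468) = -2887232355 - 58381*I*√12181793566/1468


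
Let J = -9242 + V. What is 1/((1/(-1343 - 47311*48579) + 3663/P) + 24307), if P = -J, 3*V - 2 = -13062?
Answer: 24100066723869/585806815154607755 ≈ 4.1140e-5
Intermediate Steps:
V = -13060/3 (V = ⅔ + (⅓)*(-13062) = ⅔ - 4354 = -13060/3 ≈ -4353.3)
J = -40786/3 (J = -9242 - 13060/3 = -40786/3 ≈ -13595.)
P = 40786/3 (P = -1*(-40786/3) = 40786/3 ≈ 13595.)
1/((1/(-1343 - 47311*48579) + 3663/P) + 24307) = 1/((1/(-1343 - 47311*48579) + 3663/(40786/3)) + 24307) = 1/(((1/48579)/(-48654) + 3663*(3/40786)) + 24307) = 1/((-1/48654*1/48579 + 10989/40786) + 24307) = 1/((-1/2363562666 + 10989/40786) + 24307) = 1/(6493297523972/24100066723869 + 24307) = 1/(585806815154607755/24100066723869) = 24100066723869/585806815154607755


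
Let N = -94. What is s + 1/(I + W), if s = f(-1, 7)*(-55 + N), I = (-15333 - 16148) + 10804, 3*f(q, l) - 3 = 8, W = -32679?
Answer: -87450487/160068 ≈ -546.33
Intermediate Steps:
f(q, l) = 11/3 (f(q, l) = 1 + (⅓)*8 = 1 + 8/3 = 11/3)
I = -20677 (I = -31481 + 10804 = -20677)
s = -1639/3 (s = 11*(-55 - 94)/3 = (11/3)*(-149) = -1639/3 ≈ -546.33)
s + 1/(I + W) = -1639/3 + 1/(-20677 - 32679) = -1639/3 + 1/(-53356) = -1639/3 - 1/53356 = -87450487/160068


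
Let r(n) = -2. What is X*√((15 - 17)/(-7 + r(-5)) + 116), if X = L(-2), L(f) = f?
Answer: -2*√1046/3 ≈ -21.561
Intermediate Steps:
X = -2
X*√((15 - 17)/(-7 + r(-5)) + 116) = -2*√((15 - 17)/(-7 - 2) + 116) = -2*√(-2/(-9) + 116) = -2*√(-2*(-⅑) + 116) = -2*√(2/9 + 116) = -2*√1046/3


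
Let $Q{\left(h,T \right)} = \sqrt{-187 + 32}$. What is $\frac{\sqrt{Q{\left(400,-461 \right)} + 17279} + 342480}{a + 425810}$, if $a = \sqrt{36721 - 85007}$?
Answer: $\frac{342480 + \sqrt{17279 + i \sqrt{155}}}{425810 + i \sqrt{48286}} \approx 0.80461 - 0.00041511 i$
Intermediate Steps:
$a = i \sqrt{48286}$ ($a = \sqrt{-48286} = i \sqrt{48286} \approx 219.74 i$)
$Q{\left(h,T \right)} = i \sqrt{155}$ ($Q{\left(h,T \right)} = \sqrt{-155} = i \sqrt{155}$)
$\frac{\sqrt{Q{\left(400,-461 \right)} + 17279} + 342480}{a + 425810} = \frac{\sqrt{i \sqrt{155} + 17279} + 342480}{i \sqrt{48286} + 425810} = \frac{\sqrt{17279 + i \sqrt{155}} + 342480}{425810 + i \sqrt{48286}} = \frac{342480 + \sqrt{17279 + i \sqrt{155}}}{425810 + i \sqrt{48286}}$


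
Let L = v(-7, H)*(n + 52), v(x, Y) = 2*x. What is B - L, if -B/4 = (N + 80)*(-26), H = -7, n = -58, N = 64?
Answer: 14892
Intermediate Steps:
L = 84 (L = (2*(-7))*(-58 + 52) = -14*(-6) = 84)
B = 14976 (B = -4*(64 + 80)*(-26) = -576*(-26) = -4*(-3744) = 14976)
B - L = 14976 - 1*84 = 14976 - 84 = 14892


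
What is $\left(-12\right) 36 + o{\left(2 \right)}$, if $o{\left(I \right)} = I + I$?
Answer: $-428$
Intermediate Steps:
$o{\left(I \right)} = 2 I$
$\left(-12\right) 36 + o{\left(2 \right)} = \left(-12\right) 36 + 2 \cdot 2 = -432 + 4 = -428$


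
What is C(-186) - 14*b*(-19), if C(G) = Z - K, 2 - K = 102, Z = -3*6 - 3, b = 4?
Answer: 1143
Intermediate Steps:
Z = -21 (Z = -18 - 3 = -21)
K = -100 (K = 2 - 1*102 = 2 - 102 = -100)
C(G) = 79 (C(G) = -21 - 1*(-100) = -21 + 100 = 79)
C(-186) - 14*b*(-19) = 79 - 14*4*(-19) = 79 - 56*(-19) = 79 + 1064 = 1143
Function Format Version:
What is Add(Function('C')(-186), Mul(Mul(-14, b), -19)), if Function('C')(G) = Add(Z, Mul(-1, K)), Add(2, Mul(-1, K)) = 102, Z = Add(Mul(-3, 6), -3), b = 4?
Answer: 1143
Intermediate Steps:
Z = -21 (Z = Add(-18, -3) = -21)
K = -100 (K = Add(2, Mul(-1, 102)) = Add(2, -102) = -100)
Function('C')(G) = 79 (Function('C')(G) = Add(-21, Mul(-1, -100)) = Add(-21, 100) = 79)
Add(Function('C')(-186), Mul(Mul(-14, b), -19)) = Add(79, Mul(Mul(-14, 4), -19)) = Add(79, Mul(-56, -19)) = Add(79, 1064) = 1143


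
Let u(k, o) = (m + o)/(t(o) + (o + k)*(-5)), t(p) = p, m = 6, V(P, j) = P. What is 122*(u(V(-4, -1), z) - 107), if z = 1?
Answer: -104005/8 ≈ -13001.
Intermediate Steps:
u(k, o) = (6 + o)/(-5*k - 4*o) (u(k, o) = (6 + o)/(o + (o + k)*(-5)) = (6 + o)/(o + (k + o)*(-5)) = (6 + o)/(o + (-5*k - 5*o)) = (6 + o)/(-5*k - 4*o))
122*(u(V(-4, -1), z) - 107) = 122*((-6 - 1*1)/(4*1 + 5*(-4)) - 107) = 122*((-6 - 1)/(4 - 20) - 107) = 122*(-7/(-16) - 107) = 122*(-1/16*(-7) - 107) = 122*(7/16 - 107) = 122*(-1705/16) = -104005/8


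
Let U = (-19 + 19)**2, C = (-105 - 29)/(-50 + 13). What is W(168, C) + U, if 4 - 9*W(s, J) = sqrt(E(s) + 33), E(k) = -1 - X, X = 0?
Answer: 4/9 - 4*sqrt(2)/9 ≈ -0.18409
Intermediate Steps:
C = 134/37 (C = -134/(-37) = -134*(-1/37) = 134/37 ≈ 3.6216)
E(k) = -1 (E(k) = -1 - 1*0 = -1 + 0 = -1)
U = 0 (U = 0**2 = 0)
W(s, J) = 4/9 - 4*sqrt(2)/9 (W(s, J) = 4/9 - sqrt(-1 + 33)/9 = 4/9 - 4*sqrt(2)/9)
W(168, C) + U = (4/9 - 4*sqrt(2)/9) + 0 = 4/9 - 4*sqrt(2)/9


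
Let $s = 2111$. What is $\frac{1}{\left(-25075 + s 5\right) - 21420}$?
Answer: $- \frac{1}{35940} \approx -2.7824 \cdot 10^{-5}$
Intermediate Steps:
$\frac{1}{\left(-25075 + s 5\right) - 21420} = \frac{1}{\left(-25075 + 2111 \cdot 5\right) - 21420} = \frac{1}{\left(-25075 + 10555\right) - 21420} = \frac{1}{-14520 - 21420} = \frac{1}{-35940} = - \frac{1}{35940}$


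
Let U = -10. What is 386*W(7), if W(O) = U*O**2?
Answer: -189140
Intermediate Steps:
W(O) = -10*O**2
386*W(7) = 386*(-10*7**2) = 386*(-10*49) = 386*(-490) = -189140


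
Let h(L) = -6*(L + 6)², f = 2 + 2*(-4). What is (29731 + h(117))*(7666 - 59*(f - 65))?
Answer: -723664765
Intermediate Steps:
f = -6 (f = 2 - 8 = -6)
h(L) = -6*(6 + L)²
(29731 + h(117))*(7666 - 59*(f - 65)) = (29731 - 6*(6 + 117)²)*(7666 - 59*(-6 - 65)) = (29731 - 6*123²)*(7666 - 59*(-71)) = (29731 - 6*15129)*(7666 + 4189) = (29731 - 90774)*11855 = -61043*11855 = -723664765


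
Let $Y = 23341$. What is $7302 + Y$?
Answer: $30643$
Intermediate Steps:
$7302 + Y = 7302 + 23341 = 30643$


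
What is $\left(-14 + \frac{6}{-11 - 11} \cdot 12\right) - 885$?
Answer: $- \frac{9925}{11} \approx -902.27$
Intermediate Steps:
$\left(-14 + \frac{6}{-11 - 11} \cdot 12\right) - 885 = \left(-14 + \frac{6}{-22} \cdot 12\right) - 885 = \left(-14 + 6 \left(- \frac{1}{22}\right) 12\right) - 885 = \left(-14 - \frac{36}{11}\right) - 885 = - \frac{190}{11} - 885 = - \frac{9925}{11}$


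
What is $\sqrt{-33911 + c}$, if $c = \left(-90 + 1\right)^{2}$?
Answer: $i \sqrt{25990} \approx 161.21 i$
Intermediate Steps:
$c = 7921$ ($c = \left(-89\right)^{2} = 7921$)
$\sqrt{-33911 + c} = \sqrt{-33911 + 7921} = \sqrt{-25990} = i \sqrt{25990}$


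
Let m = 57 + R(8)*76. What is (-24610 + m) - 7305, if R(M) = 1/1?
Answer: -31782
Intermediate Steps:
R(M) = 1
m = 133 (m = 57 + 1*76 = 57 + 76 = 133)
(-24610 + m) - 7305 = (-24610 + 133) - 7305 = -24477 - 7305 = -31782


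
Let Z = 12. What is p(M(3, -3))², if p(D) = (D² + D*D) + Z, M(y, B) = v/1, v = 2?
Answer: 400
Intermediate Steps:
M(y, B) = 2 (M(y, B) = 2/1 = 2*1 = 2)
p(D) = 12 + 2*D² (p(D) = (D² + D*D) + 12 = (D² + D²) + 12 = 2*D² + 12 = 12 + 2*D²)
p(M(3, -3))² = (12 + 2*2²)² = (12 + 2*4)² = (12 + 8)² = 20² = 400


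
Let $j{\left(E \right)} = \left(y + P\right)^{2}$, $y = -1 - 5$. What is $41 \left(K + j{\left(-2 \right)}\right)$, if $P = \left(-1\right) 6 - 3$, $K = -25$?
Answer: $8200$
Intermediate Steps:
$y = -6$ ($y = -1 - 5 = -6$)
$P = -9$ ($P = -6 - 3 = -9$)
$j{\left(E \right)} = 225$ ($j{\left(E \right)} = \left(-6 - 9\right)^{2} = \left(-15\right)^{2} = 225$)
$41 \left(K + j{\left(-2 \right)}\right) = 41 \left(-25 + 225\right) = 41 \cdot 200 = 8200$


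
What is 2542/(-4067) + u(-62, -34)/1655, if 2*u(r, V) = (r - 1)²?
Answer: 7727903/13461770 ≈ 0.57406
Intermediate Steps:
u(r, V) = (-1 + r)²/2 (u(r, V) = (r - 1)²/2 = (-1 + r)²/2)
2542/(-4067) + u(-62, -34)/1655 = 2542/(-4067) + ((-1 - 62)²/2)/1655 = 2542*(-1/4067) + ((½)*(-63)²)*(1/1655) = -2542/4067 + ((½)*3969)*(1/1655) = -2542/4067 + (3969/2)*(1/1655) = -2542/4067 + 3969/3310 = 7727903/13461770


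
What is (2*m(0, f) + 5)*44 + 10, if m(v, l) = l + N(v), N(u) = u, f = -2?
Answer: 54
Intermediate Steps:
m(v, l) = l + v
(2*m(0, f) + 5)*44 + 10 = (2*(-2 + 0) + 5)*44 + 10 = (2*(-2) + 5)*44 + 10 = (-4 + 5)*44 + 10 = 1*44 + 10 = 44 + 10 = 54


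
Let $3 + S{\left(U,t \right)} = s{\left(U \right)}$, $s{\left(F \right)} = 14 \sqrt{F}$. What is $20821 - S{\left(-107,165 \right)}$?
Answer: $20824 - 14 i \sqrt{107} \approx 20824.0 - 144.82 i$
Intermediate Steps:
$S{\left(U,t \right)} = -3 + 14 \sqrt{U}$
$20821 - S{\left(-107,165 \right)} = 20821 - \left(-3 + 14 \sqrt{-107}\right) = 20821 - \left(-3 + 14 i \sqrt{107}\right) = 20821 + \left(3 - 14 i \sqrt{107}\right) = 20824 - 14 i \sqrt{107}$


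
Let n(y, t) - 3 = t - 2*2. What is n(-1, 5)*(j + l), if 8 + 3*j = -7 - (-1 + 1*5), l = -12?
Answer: -220/3 ≈ -73.333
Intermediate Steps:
n(y, t) = -1 + t (n(y, t) = 3 + (t - 2*2) = 3 + (t - 4) = 3 + (-4 + t) = -1 + t)
j = -19/3 (j = -8/3 + (-7 - (-1 + 1*5))/3 = -8/3 + (-7 - (-1 + 5))/3 = -8/3 + (-7 - 1*4)/3 = -8/3 + (-7 - 4)/3 = -8/3 + (⅓)*(-11) = -8/3 - 11/3 = -19/3 ≈ -6.3333)
n(-1, 5)*(j + l) = (-1 + 5)*(-19/3 - 12) = 4*(-55/3) = -220/3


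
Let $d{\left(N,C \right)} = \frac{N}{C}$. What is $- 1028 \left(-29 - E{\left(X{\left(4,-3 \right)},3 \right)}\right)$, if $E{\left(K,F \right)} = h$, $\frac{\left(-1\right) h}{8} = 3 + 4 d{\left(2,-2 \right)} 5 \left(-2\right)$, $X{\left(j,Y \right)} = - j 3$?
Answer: $-323820$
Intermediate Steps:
$X{\left(j,Y \right)} = - 3 j$
$h = -344$ ($h = - 8 \left(3 + 4 \frac{2}{-2} \cdot 5 \left(-2\right)\right) = - 8 \left(3 + 4 \cdot 2 \left(- \frac{1}{2}\right) 5 \left(-2\right)\right) = - 8 \left(3 + 4 \left(-1\right) 5 \left(-2\right)\right) = - 8 \left(3 + 4 \left(\left(-5\right) \left(-2\right)\right)\right) = - 8 \left(3 + 4 \cdot 10\right) = - 8 \left(3 + 40\right) = \left(-8\right) 43 = -344$)
$E{\left(K,F \right)} = -344$
$- 1028 \left(-29 - E{\left(X{\left(4,-3 \right)},3 \right)}\right) = - 1028 \left(-29 - -344\right) = - 1028 \left(-29 + 344\right) = \left(-1028\right) 315 = -323820$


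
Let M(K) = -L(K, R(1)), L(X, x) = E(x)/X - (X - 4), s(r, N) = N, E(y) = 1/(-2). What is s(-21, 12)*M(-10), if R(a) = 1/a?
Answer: -843/5 ≈ -168.60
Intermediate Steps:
E(y) = -½
L(X, x) = 4 - X - 1/(2*X) (L(X, x) = -1/(2*X) - (X - 4) = -1/(2*X) - (-4 + X) = -1/(2*X) + (4 - X) = 4 - X - 1/(2*X))
M(K) = -4 + K + 1/(2*K) (M(K) = -(4 - K - 1/(2*K)) = -4 + K + 1/(2*K))
s(-21, 12)*M(-10) = 12*(-4 - 10 + (½)/(-10)) = 12*(-4 - 10 + (½)*(-⅒)) = 12*(-4 - 10 - 1/20) = 12*(-281/20) = -843/5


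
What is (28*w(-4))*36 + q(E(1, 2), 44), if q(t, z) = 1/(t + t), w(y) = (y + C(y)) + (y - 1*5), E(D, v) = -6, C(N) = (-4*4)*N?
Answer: 616895/12 ≈ 51408.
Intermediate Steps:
C(N) = -16*N
w(y) = -5 - 14*y (w(y) = (y - 16*y) + (y - 1*5) = -15*y + (y - 5) = -15*y + (-5 + y) = -5 - 14*y)
q(t, z) = 1/(2*t)
(28*w(-4))*36 + q(E(1, 2), 44) = (28*(-5 - 14*(-4)))*36 + (1/2)/(-6) = (28*(-5 + 56))*36 + (1/2)*(-1/6) = (28*51)*36 - 1/12 = 1428*36 - 1/12 = 51408 - 1/12 = 616895/12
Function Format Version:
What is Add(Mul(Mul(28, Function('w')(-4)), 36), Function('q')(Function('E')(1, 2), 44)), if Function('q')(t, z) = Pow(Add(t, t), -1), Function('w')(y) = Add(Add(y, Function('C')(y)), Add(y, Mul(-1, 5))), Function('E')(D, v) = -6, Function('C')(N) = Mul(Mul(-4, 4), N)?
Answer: Rational(616895, 12) ≈ 51408.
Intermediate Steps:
Function('C')(N) = Mul(-16, N)
Function('w')(y) = Add(-5, Mul(-14, y)) (Function('w')(y) = Add(Add(y, Mul(-16, y)), Add(y, Mul(-1, 5))) = Add(Mul(-15, y), Add(y, -5)) = Add(Mul(-15, y), Add(-5, y)) = Add(-5, Mul(-14, y)))
Function('q')(t, z) = Mul(Rational(1, 2), Pow(t, -1)) (Function('q')(t, z) = Pow(Mul(2, t), -1) = Mul(Rational(1, 2), Pow(t, -1)))
Add(Mul(Mul(28, Function('w')(-4)), 36), Function('q')(Function('E')(1, 2), 44)) = Add(Mul(Mul(28, Add(-5, Mul(-14, -4))), 36), Mul(Rational(1, 2), Pow(-6, -1))) = Add(Mul(Mul(28, Add(-5, 56)), 36), Mul(Rational(1, 2), Rational(-1, 6))) = Add(Mul(Mul(28, 51), 36), Rational(-1, 12)) = Add(Mul(1428, 36), Rational(-1, 12)) = Add(51408, Rational(-1, 12)) = Rational(616895, 12)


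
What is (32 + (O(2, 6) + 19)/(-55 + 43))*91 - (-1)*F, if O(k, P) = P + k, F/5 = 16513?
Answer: 341089/4 ≈ 85272.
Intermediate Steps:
F = 82565 (F = 5*16513 = 82565)
(32 + (O(2, 6) + 19)/(-55 + 43))*91 - (-1)*F = (32 + ((6 + 2) + 19)/(-55 + 43))*91 - (-1)*82565 = (32 + (8 + 19)/(-12))*91 - 1*(-82565) = (32 + 27*(-1/12))*91 + 82565 = (32 - 9/4)*91 + 82565 = (119/4)*91 + 82565 = 10829/4 + 82565 = 341089/4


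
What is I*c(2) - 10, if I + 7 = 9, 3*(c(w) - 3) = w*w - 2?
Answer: -8/3 ≈ -2.6667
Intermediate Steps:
c(w) = 7/3 + w²/3 (c(w) = 3 + (w*w - 2)/3 = 3 + (w² - 2)/3 = 3 + (-2 + w²)/3 = 3 + (-⅔ + w²/3) = 7/3 + w²/3)
I = 2 (I = -7 + 9 = 2)
I*c(2) - 10 = 2*(7/3 + (⅓)*2²) - 10 = 2*(7/3 + (⅓)*4) - 10 = 2*(7/3 + 4/3) - 10 = 2*(11/3) - 10 = 22/3 - 10 = -8/3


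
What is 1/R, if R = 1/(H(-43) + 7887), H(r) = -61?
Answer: 7826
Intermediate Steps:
R = 1/7826 (R = 1/(-61 + 7887) = 1/7826 ≈ 0.00012778)
1/R = 1/(1/7826) = 7826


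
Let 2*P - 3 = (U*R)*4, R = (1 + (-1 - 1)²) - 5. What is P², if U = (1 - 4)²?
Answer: 9/4 ≈ 2.2500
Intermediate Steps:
U = 9 (U = (-3)² = 9)
R = 0 (R = (1 + (-2)²) - 5 = (1 + 4) - 5 = 5 - 5 = 0)
P = 3/2 (P = 3/2 + ((9*0)*4)/2 = 3/2 + (0*4)/2 = 3/2 + (½)*0 = 3/2 + 0 = 3/2 ≈ 1.5000)
P² = (3/2)² = 9/4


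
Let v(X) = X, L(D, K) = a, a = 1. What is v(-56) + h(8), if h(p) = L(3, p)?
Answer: -55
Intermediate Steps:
L(D, K) = 1
h(p) = 1
v(-56) + h(8) = -56 + 1 = -55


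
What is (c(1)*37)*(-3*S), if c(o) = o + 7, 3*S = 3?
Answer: -888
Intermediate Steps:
S = 1 (S = (⅓)*3 = 1)
c(o) = 7 + o
(c(1)*37)*(-3*S) = ((7 + 1)*37)*(-3*1) = (8*37)*(-3) = 296*(-3) = -888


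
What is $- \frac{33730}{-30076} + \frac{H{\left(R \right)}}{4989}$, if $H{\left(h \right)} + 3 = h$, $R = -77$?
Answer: $\frac{82936445}{75024582} \approx 1.1055$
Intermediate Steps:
$H{\left(h \right)} = -3 + h$
$- \frac{33730}{-30076} + \frac{H{\left(R \right)}}{4989} = - \frac{33730}{-30076} + \frac{-3 - 77}{4989} = \left(-33730\right) \left(- \frac{1}{30076}\right) - \frac{80}{4989} = \frac{16865}{15038} - \frac{80}{4989} = \frac{82936445}{75024582}$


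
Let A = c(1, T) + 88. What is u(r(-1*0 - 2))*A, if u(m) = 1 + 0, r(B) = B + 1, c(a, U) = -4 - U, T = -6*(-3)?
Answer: 66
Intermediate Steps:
T = 18
r(B) = 1 + B
A = 66 (A = (-4 - 1*18) + 88 = (-4 - 18) + 88 = -22 + 88 = 66)
u(m) = 1
u(r(-1*0 - 2))*A = 1*66 = 66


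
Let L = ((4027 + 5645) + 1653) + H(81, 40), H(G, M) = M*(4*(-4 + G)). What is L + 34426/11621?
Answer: 274812971/11621 ≈ 23648.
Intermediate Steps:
H(G, M) = M*(-16 + 4*G)
L = 23645 (L = ((4027 + 5645) + 1653) + 4*40*(-4 + 81) = (9672 + 1653) + 4*40*77 = 11325 + 12320 = 23645)
L + 34426/11621 = 23645 + 34426/11621 = 274812971/11621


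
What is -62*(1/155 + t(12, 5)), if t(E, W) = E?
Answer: -3722/5 ≈ -744.40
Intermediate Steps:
-62*(1/155 + t(12, 5)) = -62*(1/155 + 12) = -62*1861/155 = -3722/5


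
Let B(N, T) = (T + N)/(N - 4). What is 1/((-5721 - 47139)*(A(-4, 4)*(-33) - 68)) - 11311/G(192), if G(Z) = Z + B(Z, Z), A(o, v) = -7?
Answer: -25447265401/436553120 ≈ -58.291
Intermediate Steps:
B(N, T) = (N + T)/(-4 + N)
G(Z) = Z + 2*Z/(-4 + Z) (G(Z) = Z + (Z + Z)/(-4 + Z) = Z + (2*Z)/(-4 + Z) = Z + 2*Z/(-4 + Z))
1/((-5721 - 47139)*(A(-4, 4)*(-33) - 68)) - 11311/G(192) = 1/((-5721 - 47139)*(-7*(-33) - 68)) - 11311*(-4 + 192)/(192*(-2 + 192)) = 1/((-52860)*(231 - 68)) - 11311/(192*190/188) = -1/52860/163 - 11311/(192*(1/188)*190) = -1/52860*1/163 - 11311/9120/47 = -1/8616180 - 11311*47/9120 = -1/8616180 - 531617/9120 = -25447265401/436553120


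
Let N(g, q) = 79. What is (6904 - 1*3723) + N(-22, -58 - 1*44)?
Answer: 3260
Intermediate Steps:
(6904 - 1*3723) + N(-22, -58 - 1*44) = (6904 - 1*3723) + 79 = (6904 - 3723) + 79 = 3181 + 79 = 3260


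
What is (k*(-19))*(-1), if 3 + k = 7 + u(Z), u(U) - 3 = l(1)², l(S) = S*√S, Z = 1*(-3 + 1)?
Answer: 152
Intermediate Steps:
Z = -2 (Z = 1*(-2) = -2)
l(S) = S^(3/2)
u(U) = 4 (u(U) = 3 + (1^(3/2))² = 3 + 1² = 3 + 1 = 4)
k = 8 (k = -3 + (7 + 4) = -3 + 11 = 8)
(k*(-19))*(-1) = (8*(-19))*(-1) = -152*(-1) = 152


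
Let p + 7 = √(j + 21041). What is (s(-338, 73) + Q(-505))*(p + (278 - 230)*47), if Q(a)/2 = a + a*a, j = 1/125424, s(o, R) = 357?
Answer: 1145633853 + 169799*√2298609401335/3484 ≈ 1.2195e+9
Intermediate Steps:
j = 1/125424 ≈ 7.9730e-6
p = -7 + √2298609401335/10452 (p = -7 + √(1/125424 + 21041) = -7 + √(2639046385/125424) = -7 + √2298609401335/10452 ≈ 138.06)
Q(a) = 2*a + 2*a² (Q(a) = 2*(a + a*a) = 2*(a + a²) = 2*a + 2*a²)
(s(-338, 73) + Q(-505))*(p + (278 - 230)*47) = (357 + 2*(-505)*(1 - 505))*((-7 + √2298609401335/10452) + (278 - 230)*47) = (357 + 2*(-505)*(-504))*((-7 + √2298609401335/10452) + 48*47) = (357 + 509040)*((-7 + √2298609401335/10452) + 2256) = 509397*(2249 + √2298609401335/10452) = 1145633853 + 169799*√2298609401335/3484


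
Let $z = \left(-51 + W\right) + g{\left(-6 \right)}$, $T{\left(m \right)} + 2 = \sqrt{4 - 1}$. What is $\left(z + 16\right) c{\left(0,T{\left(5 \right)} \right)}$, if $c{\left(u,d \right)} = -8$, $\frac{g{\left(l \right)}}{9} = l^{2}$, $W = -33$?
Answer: $-2048$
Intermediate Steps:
$g{\left(l \right)} = 9 l^{2}$
$T{\left(m \right)} = -2 + \sqrt{3}$ ($T{\left(m \right)} = -2 + \sqrt{4 - 1} = -2 + \sqrt{3}$)
$z = 240$ ($z = \left(-51 - 33\right) + 9 \left(-6\right)^{2} = -84 + 9 \cdot 36 = -84 + 324 = 240$)
$\left(z + 16\right) c{\left(0,T{\left(5 \right)} \right)} = \left(240 + 16\right) \left(-8\right) = 256 \left(-8\right) = -2048$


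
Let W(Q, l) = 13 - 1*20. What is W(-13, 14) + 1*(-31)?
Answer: -38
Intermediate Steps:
W(Q, l) = -7 (W(Q, l) = 13 - 20 = -7)
W(-13, 14) + 1*(-31) = -7 + 1*(-31) = -7 - 31 = -38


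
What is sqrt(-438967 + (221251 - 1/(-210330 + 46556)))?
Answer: I*sqrt(5839561804250642)/163774 ≈ 466.6*I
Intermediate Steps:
sqrt(-438967 + (221251 - 1/(-210330 + 46556))) = sqrt(-438967 + (221251 - 1/(-163774))) = sqrt(-438967 + (221251 - 1*(-1/163774))) = sqrt(-438967 + (221251 + 1/163774)) = sqrt(-438967 + 36235161275/163774) = sqrt(-35656220183/163774) = I*sqrt(5839561804250642)/163774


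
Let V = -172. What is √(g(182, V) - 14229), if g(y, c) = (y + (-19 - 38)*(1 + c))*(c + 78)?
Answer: I*√947555 ≈ 973.42*I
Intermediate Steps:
g(y, c) = (78 + c)*(-57 + y - 57*c) (g(y, c) = (y - 57*(1 + c))*(78 + c) = (y + (-57 - 57*c))*(78 + c) = (-57 + y - 57*c)*(78 + c) = (78 + c)*(-57 + y - 57*c))
√(g(182, V) - 14229) = √((-4446 - 4503*(-172) - 57*(-172)² + 78*182 - 172*182) - 14229) = √((-4446 + 774516 - 57*29584 + 14196 - 31304) - 14229) = √((-4446 + 774516 - 1686288 + 14196 - 31304) - 14229) = √(-933326 - 14229) = √(-947555) = I*√947555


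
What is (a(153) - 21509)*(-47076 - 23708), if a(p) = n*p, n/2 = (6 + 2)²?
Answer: 136259200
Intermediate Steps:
n = 128 (n = 2*(6 + 2)² = 2*8² = 2*64 = 128)
a(p) = 128*p
(a(153) - 21509)*(-47076 - 23708) = (128*153 - 21509)*(-47076 - 23708) = (19584 - 21509)*(-70784) = -1925*(-70784) = 136259200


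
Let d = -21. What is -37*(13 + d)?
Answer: 296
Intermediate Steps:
-37*(13 + d) = -37*(13 - 21) = -37*(-8) = 296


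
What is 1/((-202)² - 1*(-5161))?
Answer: 1/45965 ≈ 2.1756e-5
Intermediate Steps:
1/((-202)² - 1*(-5161)) = 1/(40804 + 5161) = 1/45965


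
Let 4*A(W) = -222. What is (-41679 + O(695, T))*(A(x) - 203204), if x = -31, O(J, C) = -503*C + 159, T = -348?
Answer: -27140021478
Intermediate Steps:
O(J, C) = 159 - 503*C
A(W) = -111/2 (A(W) = (¼)*(-222) = -111/2)
(-41679 + O(695, T))*(A(x) - 203204) = (-41679 + (159 - 503*(-348)))*(-111/2 - 203204) = (-41679 + (159 + 175044))*(-406519/2) = (-41679 + 175203)*(-406519/2) = 133524*(-406519/2) = -27140021478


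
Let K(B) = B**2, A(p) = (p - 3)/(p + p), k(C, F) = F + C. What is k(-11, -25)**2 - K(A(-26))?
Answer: 3503543/2704 ≈ 1295.7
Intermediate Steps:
k(C, F) = C + F
A(p) = (-3 + p)/(2*p) (A(p) = (-3 + p)/((2*p)) = (-3 + p)*(1/(2*p)) = (-3 + p)/(2*p))
k(-11, -25)**2 - K(A(-26)) = (-11 - 25)**2 - ((1/2)*(-3 - 26)/(-26))**2 = (-36)**2 - ((1/2)*(-1/26)*(-29))**2 = 1296 - (29/52)**2 = 1296 - 1*841/2704 = 1296 - 841/2704 = 3503543/2704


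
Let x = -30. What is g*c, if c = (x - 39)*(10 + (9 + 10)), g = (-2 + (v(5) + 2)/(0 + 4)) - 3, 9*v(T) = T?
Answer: 104719/12 ≈ 8726.6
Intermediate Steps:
v(T) = T/9
g = -157/36 (g = (-2 + ((⅑)*5 + 2)/(0 + 4)) - 3 = (-2 + (5/9 + 2)/4) - 3 = (-2 + (23/9)*(¼)) - 3 = (-2 + 23/36) - 3 = -49/36 - 3 = -157/36 ≈ -4.3611)
c = -2001 (c = (-30 - 39)*(10 + (9 + 10)) = -69*(10 + 19) = -69*29 = -2001)
g*c = -157/36*(-2001) = 104719/12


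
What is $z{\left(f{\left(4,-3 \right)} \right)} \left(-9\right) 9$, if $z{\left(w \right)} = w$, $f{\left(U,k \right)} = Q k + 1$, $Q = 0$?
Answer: $-81$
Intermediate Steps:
$f{\left(U,k \right)} = 1$ ($f{\left(U,k \right)} = 0 k + 1 = 0 + 1 = 1$)
$z{\left(f{\left(4,-3 \right)} \right)} \left(-9\right) 9 = 1 \left(-9\right) 9 = \left(-9\right) 9 = -81$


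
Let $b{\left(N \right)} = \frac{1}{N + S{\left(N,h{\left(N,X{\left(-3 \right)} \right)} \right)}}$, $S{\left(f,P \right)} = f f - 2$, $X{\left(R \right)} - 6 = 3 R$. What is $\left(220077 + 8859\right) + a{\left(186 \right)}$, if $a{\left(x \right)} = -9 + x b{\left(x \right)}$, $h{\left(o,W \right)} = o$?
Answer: $\frac{3981040623}{17390} \approx 2.2893 \cdot 10^{5}$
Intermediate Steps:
$X{\left(R \right)} = 6 + 3 R$
$S{\left(f,P \right)} = -2 + f^{2}$ ($S{\left(f,P \right)} = f^{2} - 2 = -2 + f^{2}$)
$b{\left(N \right)} = \frac{1}{-2 + N + N^{2}}$ ($b{\left(N \right)} = \frac{1}{N + \left(-2 + N^{2}\right)} = \frac{1}{-2 + N + N^{2}}$)
$a{\left(x \right)} = -9 + \frac{x}{-2 + x + x^{2}}$
$\left(220077 + 8859\right) + a{\left(186 \right)} = \left(220077 + 8859\right) - \left(9 - \frac{186}{-2 + 186 + 186^{2}}\right) = 228936 - \left(9 - \frac{186}{-2 + 186 + 34596}\right) = 228936 - \left(9 - \frac{186}{34780}\right) = 228936 + \left(-9 + 186 \cdot \frac{1}{34780}\right) = 228936 + \left(-9 + \frac{93}{17390}\right) = 228936 - \frac{156417}{17390} = \frac{3981040623}{17390}$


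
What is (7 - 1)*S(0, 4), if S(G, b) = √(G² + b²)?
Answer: 24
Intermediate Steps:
(7 - 1)*S(0, 4) = (7 - 1)*√(0² + 4²) = 6*√(0 + 16) = 6*√16 = 6*4 = 24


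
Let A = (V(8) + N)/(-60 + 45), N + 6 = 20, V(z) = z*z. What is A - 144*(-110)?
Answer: 79174/5 ≈ 15835.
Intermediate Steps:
V(z) = z²
N = 14 (N = -6 + 20 = 14)
A = -26/5 (A = (8² + 14)/(-60 + 45) = (64 + 14)/(-15) = 78*(-1/15) = -26/5 ≈ -5.2000)
A - 144*(-110) = -26/5 - 144*(-110) = -26/5 + 15840 = 79174/5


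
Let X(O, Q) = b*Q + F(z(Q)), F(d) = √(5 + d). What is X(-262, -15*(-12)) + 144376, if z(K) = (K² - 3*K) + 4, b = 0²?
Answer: 144376 + 3*√3541 ≈ 1.4455e+5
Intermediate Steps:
b = 0
z(K) = 4 + K² - 3*K
X(O, Q) = √(9 + Q² - 3*Q) (X(O, Q) = 0*Q + √(5 + (4 + Q² - 3*Q)) = 0 + √(9 + Q² - 3*Q) = √(9 + Q² - 3*Q))
X(-262, -15*(-12)) + 144376 = √(9 + (-15*(-12))² - (-45)*(-12)) + 144376 = √(9 + 180² - 3*180) + 144376 = √(9 + 32400 - 540) + 144376 = √31869 + 144376 = 3*√3541 + 144376 = 144376 + 3*√3541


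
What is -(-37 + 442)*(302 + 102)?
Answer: -163620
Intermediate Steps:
-(-37 + 442)*(302 + 102) = -405*404 = -1*163620 = -163620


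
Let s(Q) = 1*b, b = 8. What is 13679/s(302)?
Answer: 13679/8 ≈ 1709.9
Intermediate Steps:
s(Q) = 8 (s(Q) = 1*8 = 8)
13679/s(302) = 13679/8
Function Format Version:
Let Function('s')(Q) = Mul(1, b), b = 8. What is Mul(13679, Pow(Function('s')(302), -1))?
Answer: Rational(13679, 8) ≈ 1709.9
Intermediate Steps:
Function('s')(Q) = 8 (Function('s')(Q) = Mul(1, 8) = 8)
Mul(13679, Pow(Function('s')(302), -1)) = Mul(13679, Pow(8, -1)) = Mul(13679, Rational(1, 8)) = Rational(13679, 8)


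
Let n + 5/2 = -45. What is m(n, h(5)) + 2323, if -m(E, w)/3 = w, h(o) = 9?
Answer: 2296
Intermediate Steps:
n = -95/2 (n = -5/2 - 45 = -95/2 ≈ -47.500)
m(E, w) = -3*w
m(n, h(5)) + 2323 = -3*9 + 2323 = -27 + 2323 = 2296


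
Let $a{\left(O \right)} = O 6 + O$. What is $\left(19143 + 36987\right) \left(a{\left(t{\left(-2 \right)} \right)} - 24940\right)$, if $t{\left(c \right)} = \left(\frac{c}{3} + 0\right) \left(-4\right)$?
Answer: $-1398834440$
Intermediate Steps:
$t{\left(c \right)} = - \frac{4 c}{3}$ ($t{\left(c \right)} = \left(c \frac{1}{3} + 0\right) \left(-4\right) = \left(\frac{c}{3} + 0\right) \left(-4\right) = \frac{c}{3} \left(-4\right) = - \frac{4 c}{3}$)
$a{\left(O \right)} = 7 O$ ($a{\left(O \right)} = 6 O + O = 7 O$)
$\left(19143 + 36987\right) \left(a{\left(t{\left(-2 \right)} \right)} - 24940\right) = \left(19143 + 36987\right) \left(7 \left(\left(- \frac{4}{3}\right) \left(-2\right)\right) - 24940\right) = 56130 \left(7 \cdot \frac{8}{3} - 24940\right) = 56130 \left(\frac{56}{3} - 24940\right) = 56130 \left(- \frac{74764}{3}\right) = -1398834440$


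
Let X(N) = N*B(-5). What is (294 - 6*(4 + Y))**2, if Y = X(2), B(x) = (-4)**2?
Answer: 6084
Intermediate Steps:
B(x) = 16
X(N) = 16*N (X(N) = N*16 = 16*N)
Y = 32 (Y = 16*2 = 32)
(294 - 6*(4 + Y))**2 = (294 - 6*(4 + 32))**2 = (294 - 6*36)**2 = (294 - 216)**2 = 78**2 = 6084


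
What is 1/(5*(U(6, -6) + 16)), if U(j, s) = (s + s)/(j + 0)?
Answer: 1/70 ≈ 0.014286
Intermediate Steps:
U(j, s) = 2*s/j (U(j, s) = (2*s)/j = 2*s/j)
1/(5*(U(6, -6) + 16)) = 1/(5*(2*(-6)/6 + 16)) = 1/(5*(2*(-6)*(⅙) + 16)) = 1/(5*(-2 + 16)) = 1/(5*14) = 1/70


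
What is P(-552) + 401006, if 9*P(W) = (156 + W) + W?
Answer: 1202702/3 ≈ 4.0090e+5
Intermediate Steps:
P(W) = 52/3 + 2*W/9 (P(W) = ((156 + W) + W)/9 = (156 + 2*W)/9 = 52/3 + 2*W/9)
P(-552) + 401006 = (52/3 + (2/9)*(-552)) + 401006 = (52/3 - 368/3) + 401006 = -316/3 + 401006 = 1202702/3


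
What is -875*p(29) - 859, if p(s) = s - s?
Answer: -859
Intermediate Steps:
p(s) = 0
-875*p(29) - 859 = -875*0 - 859 = 0 - 859 = -859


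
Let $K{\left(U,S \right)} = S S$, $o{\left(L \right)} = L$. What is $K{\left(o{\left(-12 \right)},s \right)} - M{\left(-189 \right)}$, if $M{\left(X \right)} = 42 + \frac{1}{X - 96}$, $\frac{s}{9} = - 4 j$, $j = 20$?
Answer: $\frac{147732031}{285} \approx 5.1836 \cdot 10^{5}$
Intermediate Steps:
$s = -720$ ($s = 9 \left(\left(-4\right) 20\right) = 9 \left(-80\right) = -720$)
$M{\left(X \right)} = 42 + \frac{1}{-96 + X}$
$K{\left(U,S \right)} = S^{2}$
$K{\left(o{\left(-12 \right)},s \right)} - M{\left(-189 \right)} = \left(-720\right)^{2} - \frac{-4031 + 42 \left(-189\right)}{-96 - 189} = 518400 - \frac{-4031 - 7938}{-285} = 518400 - \left(- \frac{1}{285}\right) \left(-11969\right) = 518400 - \frac{11969}{285} = \frac{147732031}{285}$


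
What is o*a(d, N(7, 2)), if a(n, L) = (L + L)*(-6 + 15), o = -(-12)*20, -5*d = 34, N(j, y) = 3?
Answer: 12960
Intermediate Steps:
d = -34/5 (d = -⅕*34 = -34/5 ≈ -6.8000)
o = 240 (o = -12*(-20) = 240)
a(n, L) = 18*L (a(n, L) = (2*L)*9 = 18*L)
o*a(d, N(7, 2)) = 240*(18*3) = 240*54 = 12960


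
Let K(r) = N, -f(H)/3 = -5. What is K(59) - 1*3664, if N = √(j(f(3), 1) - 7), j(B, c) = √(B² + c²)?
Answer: -3664 + √(-7 + √226) ≈ -3661.2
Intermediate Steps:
f(H) = 15 (f(H) = -3*(-5) = 15)
N = √(-7 + √226) (N = √(√(15² + 1²) - 7) = √(√(225 + 1) - 7) = √(√226 - 7) = √(-7 + √226) ≈ 2.8343)
K(r) = √(-7 + √226)
K(59) - 1*3664 = √(-7 + √226) - 1*3664 = √(-7 + √226) - 3664 = -3664 + √(-7 + √226)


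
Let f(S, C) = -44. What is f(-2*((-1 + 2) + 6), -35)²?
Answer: 1936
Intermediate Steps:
f(-2*((-1 + 2) + 6), -35)² = (-44)² = 1936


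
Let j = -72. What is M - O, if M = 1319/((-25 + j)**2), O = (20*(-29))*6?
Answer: 32744639/9409 ≈ 3480.1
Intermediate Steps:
O = -3480 (O = -580*6 = -3480)
M = 1319/9409 (M = 1319/((-25 - 72)**2) = 1319/((-97)**2) = 1319/9409 ≈ 0.14018)
M - O = 1319/9409 - 1*(-3480) = 1319/9409 + 3480 = 32744639/9409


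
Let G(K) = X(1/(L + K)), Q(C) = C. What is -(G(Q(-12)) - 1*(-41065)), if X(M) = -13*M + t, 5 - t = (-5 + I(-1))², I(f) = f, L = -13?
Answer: -1025863/25 ≈ -41035.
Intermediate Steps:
t = -31 (t = 5 - (-5 - 1)² = 5 - 1*(-6)² = 5 - 1*36 = 5 - 36 = -31)
X(M) = -31 - 13*M (X(M) = -13*M - 31 = -31 - 13*M)
G(K) = -31 - 13/(-13 + K)
-(G(Q(-12)) - 1*(-41065)) = -((390 - 31*(-12))/(-13 - 12) - 1*(-41065)) = -((390 + 372)/(-25) + 41065) = -(-1/25*762 + 41065) = -(-762/25 + 41065) = -1*1025863/25 = -1025863/25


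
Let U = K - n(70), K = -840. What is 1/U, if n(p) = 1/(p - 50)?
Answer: -20/16801 ≈ -0.0011904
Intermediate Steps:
n(p) = 1/(-50 + p)
U = -16801/20 (U = -840 - 1/(-50 + 70) = -840 - 1/20 = -16801/20 ≈ -840.05)
1/U = 1/(-16801/20) = -20/16801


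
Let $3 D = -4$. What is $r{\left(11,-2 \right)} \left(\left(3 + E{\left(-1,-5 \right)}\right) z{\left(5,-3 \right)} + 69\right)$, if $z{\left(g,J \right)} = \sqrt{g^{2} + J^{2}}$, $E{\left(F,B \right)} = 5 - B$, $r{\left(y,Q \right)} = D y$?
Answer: $-1012 - \frac{572 \sqrt{34}}{3} \approx -2123.8$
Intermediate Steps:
$D = - \frac{4}{3}$ ($D = \frac{1}{3} \left(-4\right) = - \frac{4}{3} \approx -1.3333$)
$r{\left(y,Q \right)} = - \frac{4 y}{3}$
$z{\left(g,J \right)} = \sqrt{J^{2} + g^{2}}$
$r{\left(11,-2 \right)} \left(\left(3 + E{\left(-1,-5 \right)}\right) z{\left(5,-3 \right)} + 69\right) = \left(- \frac{4}{3}\right) 11 \left(\left(3 + \left(5 - -5\right)\right) \sqrt{\left(-3\right)^{2} + 5^{2}} + 69\right) = - \frac{44 \left(\left(3 + \left(5 + 5\right)\right) \sqrt{9 + 25} + 69\right)}{3} = - \frac{44 \left(\left(3 + 10\right) \sqrt{34} + 69\right)}{3} = - \frac{44 \left(13 \sqrt{34} + 69\right)}{3} = - \frac{44 \left(69 + 13 \sqrt{34}\right)}{3} = -1012 - \frac{572 \sqrt{34}}{3}$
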